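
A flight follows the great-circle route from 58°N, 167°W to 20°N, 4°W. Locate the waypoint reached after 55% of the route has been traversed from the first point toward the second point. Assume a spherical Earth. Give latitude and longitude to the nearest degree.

≈ 64°N, 19°W

Convert each endpoint to a unit vector on the sphere (x = cos φ cos λ, y = cos φ sin λ, z = sin φ).
The central angle between the endpoints is δ = arccos(p₁·p₂) ≈ 1.758 rad (100.7°).
Interpolate at f = 0.55 with slerp weights a = sin((1−f)δ)/sin δ ≈ 0.724, b = sin(fδ)/sin δ ≈ 0.838.
p = a·p₁ + b·p₂ ≈ (0.412, -0.141, 0.900); φ = arcsin(p_z) ≈ 64.20°, λ = atan2(p_y, p_x) ≈ -18.93°.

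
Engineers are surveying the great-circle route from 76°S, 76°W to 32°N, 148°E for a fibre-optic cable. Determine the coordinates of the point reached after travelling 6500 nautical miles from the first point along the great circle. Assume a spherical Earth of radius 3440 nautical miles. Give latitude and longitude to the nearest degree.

Convert each endpoint to a unit vector on the sphere (x = cos φ cos λ, y = cos φ sin λ, z = sin φ).
The central angle between the endpoints is δ = arccos(p₁·p₂) ≈ 2.294 rad (131.4°). The total great-circle distance is δ·R ≈ 2.294 × 3440 ≈ 7891 nmi, so the target fraction is f = 6500/7891 ≈ 0.824.
Interpolate at f ≈ 0.824 with slerp weights a = sin((1−f)δ)/sin δ ≈ 0.525, b = sin(fδ)/sin δ ≈ 1.267.
p = a·p₁ + b·p₂ ≈ (-0.880, 0.446, 0.162); φ = arcsin(p_z) ≈ 9.32°, λ = atan2(p_y, p_x) ≈ 153.13°.

≈ 9°N, 153°E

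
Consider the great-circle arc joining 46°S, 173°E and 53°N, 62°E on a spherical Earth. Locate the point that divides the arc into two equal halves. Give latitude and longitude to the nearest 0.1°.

≈ 6.1°N, 123.4°E

Convert each endpoint to a unit vector on the sphere (x = cos φ cos λ, y = cos φ sin λ, z = sin φ).
The central angle between the endpoints is δ = arccos(p₁·p₂) ≈ 2.381 rad (136.4°).
Interpolate at f = 1/2 with slerp weights a = sin((1−f)δ)/sin δ ≈ 1.347, b = sin(fδ)/sin δ ≈ 1.347.
p = a·p₁ + b·p₂ ≈ (-0.548, 0.830, 0.107); φ = arcsin(p_z) ≈ 6.13°, λ = atan2(p_y, p_x) ≈ 123.45°.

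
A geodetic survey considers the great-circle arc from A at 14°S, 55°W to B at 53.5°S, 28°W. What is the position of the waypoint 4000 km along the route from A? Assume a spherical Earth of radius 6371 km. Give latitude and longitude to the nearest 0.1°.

From cos δ = sin φ₁ sin φ₂ + cos φ₁ cos φ₂ cos Δλ, the central angle is δ ≈ 0.783 rad (44.9°). The total great-circle distance is δ·R ≈ 0.783 × 6371 ≈ 4989 km, so the target fraction is f = 4000/4989 ≈ 0.802.
Interpolate at f ≈ 0.802 with slerp weights a = sin((1−f)δ)/sin δ ≈ 0.219, b = sin(fδ)/sin δ ≈ 0.833.
p = a·p₁ + b·p₂ ≈ (0.559, -0.407, -0.722); φ = arcsin(p_z) ≈ -46.25°, λ = atan2(p_y, p_x) ≈ -36.03°.

≈ 46.2°S, 36.0°W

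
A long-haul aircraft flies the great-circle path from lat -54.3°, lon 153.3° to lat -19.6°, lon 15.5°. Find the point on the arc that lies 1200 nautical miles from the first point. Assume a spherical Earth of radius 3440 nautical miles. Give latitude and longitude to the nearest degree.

Write both endpoints as unit vectors p₁, p₂ with components (cos φ cos λ, cos φ sin λ, sin φ).
The central angle between the endpoints is δ = arccos(p₁·p₂) ≈ 1.706 rad (97.7°). The total great-circle distance is δ·R ≈ 1.706 × 3440 ≈ 5869 nmi, so the target fraction is f = 1200/5869 ≈ 0.204.
Interpolate at f ≈ 0.204 with slerp weights a = sin((1−f)δ)/sin δ ≈ 0.986, b = sin(fδ)/sin δ ≈ 0.345.
p = a·p₁ + b·p₂ ≈ (-0.201, 0.345, -0.917); φ = arcsin(p_z) ≈ -66.44°, λ = atan2(p_y, p_x) ≈ 120.20°.

≈ lat -66°, lon 120°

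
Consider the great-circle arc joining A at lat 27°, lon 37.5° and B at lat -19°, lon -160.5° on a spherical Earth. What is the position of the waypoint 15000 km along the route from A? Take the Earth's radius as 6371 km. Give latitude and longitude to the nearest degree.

≈ lat -5°, lon 176°

Write both endpoints as unit vectors p₁, p₂ with components (cos φ cos λ, cos φ sin λ, sin φ).
The central angle between the endpoints is δ = arccos(p₁·p₂) ≈ 2.821 rad (161.6°). The total great-circle distance is δ·R ≈ 2.821 × 6371 ≈ 17972 km, so the target fraction is f = 15000/17972 ≈ 0.835.
Interpolate at f ≈ 0.835 with slerp weights a = sin((1−f)δ)/sin δ ≈ 1.427, b = sin(fδ)/sin δ ≈ 2.248.
p = a·p₁ + b·p₂ ≈ (-0.994, 0.065, -0.084); φ = arcsin(p_z) ≈ -4.81°, λ = atan2(p_y, p_x) ≈ 176.28°.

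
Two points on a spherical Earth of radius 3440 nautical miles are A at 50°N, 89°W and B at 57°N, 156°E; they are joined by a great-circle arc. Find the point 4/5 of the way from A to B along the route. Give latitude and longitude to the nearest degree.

≈ 65°N, 175°E

The haversine formula gives a central angle δ ≈ 1.054 rad (60.4°) between the endpoints.
Interpolate at f = 4/5 with slerp weights a = sin((1−f)δ)/sin δ ≈ 0.241, b = sin(fδ)/sin δ ≈ 0.859.
p = a·p₁ + b·p₂ ≈ (-0.425, 0.036, 0.905); φ = arcsin(p_z) ≈ 64.78°, λ = atan2(p_y, p_x) ≈ 175.21°.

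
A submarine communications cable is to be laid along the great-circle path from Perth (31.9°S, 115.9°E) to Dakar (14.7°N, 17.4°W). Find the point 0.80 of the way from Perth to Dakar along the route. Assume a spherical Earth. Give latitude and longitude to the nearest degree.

Write both endpoints as unit vectors p₁, p₂ with components (cos φ cos λ, cos φ sin λ, sin φ).
The central angle between the endpoints is δ = arccos(p₁·p₂) ≈ 2.342 rad (134.2°).
Interpolate at f = 0.80 with slerp weights a = sin((1−f)δ)/sin δ ≈ 0.630, b = sin(fδ)/sin δ ≈ 1.331.
p = a·p₁ + b·p₂ ≈ (0.995, 0.096, 0.005); φ = arcsin(p_z) ≈ 0.29°, λ = atan2(p_y, p_x) ≈ 5.51°.

≈ 0°N, 6°E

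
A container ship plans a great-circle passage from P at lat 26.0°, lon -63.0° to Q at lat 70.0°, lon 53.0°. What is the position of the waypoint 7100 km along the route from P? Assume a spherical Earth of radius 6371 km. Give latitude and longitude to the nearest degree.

≈ lat 73°, lon 22°

Convert each endpoint to a unit vector on the sphere (x = cos φ cos λ, y = cos φ sin λ, z = sin φ).
The central angle between the endpoints is δ = arccos(p₁·p₂) ≈ 1.290 rad (73.9°). The total great-circle distance is δ·R ≈ 1.290 × 6371 ≈ 8218 km, so the target fraction is f = 7100/8218 ≈ 0.864.
Interpolate at f ≈ 0.864 with slerp weights a = sin((1−f)δ)/sin δ ≈ 0.182, b = sin(fδ)/sin δ ≈ 0.934.
p = a·p₁ + b·p₂ ≈ (0.266, 0.110, 0.958); φ = arcsin(p_z) ≈ 73.25°, λ = atan2(p_y, p_x) ≈ 22.37°.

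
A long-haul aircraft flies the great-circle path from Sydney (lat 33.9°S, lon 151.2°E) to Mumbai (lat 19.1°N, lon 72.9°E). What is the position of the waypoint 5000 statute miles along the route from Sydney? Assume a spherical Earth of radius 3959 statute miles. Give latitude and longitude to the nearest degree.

≈ lat 7°N, lon 88°E

Convert each endpoint to a unit vector on the sphere (x = cos φ cos λ, y = cos φ sin λ, z = sin φ).
The central angle between the endpoints is δ = arccos(p₁·p₂) ≈ 1.594 rad (91.3°). The total great-circle distance is δ·R ≈ 1.594 × 3959 ≈ 6312 mi, so the target fraction is f = 5000/6312 ≈ 0.792.
Interpolate at f ≈ 0.792 with slerp weights a = sin((1−f)δ)/sin δ ≈ 0.325, b = sin(fδ)/sin δ ≈ 0.953.
p = a·p₁ + b·p₂ ≈ (0.028, 0.991, 0.130); φ = arcsin(p_z) ≈ 7.50°, λ = atan2(p_y, p_x) ≈ 88.37°.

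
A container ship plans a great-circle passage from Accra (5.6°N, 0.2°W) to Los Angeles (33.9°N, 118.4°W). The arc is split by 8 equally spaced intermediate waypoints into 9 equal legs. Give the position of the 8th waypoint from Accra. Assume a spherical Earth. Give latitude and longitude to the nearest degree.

Write both endpoints as unit vectors p₁, p₂ with components (cos φ cos λ, cos φ sin λ, sin φ).
The central angle between the endpoints is δ = arccos(p₁·p₂) ≈ 1.913 rad (109.6°).
Interpolate at f = 8/9 with slerp weights a = sin((1−f)δ)/sin δ ≈ 0.224, b = sin(fδ)/sin δ ≈ 1.053.
p = a·p₁ + b·p₂ ≈ (-0.193, -0.769, 0.609); φ = arcsin(p_z) ≈ 37.52°, λ = atan2(p_y, p_x) ≈ -104.06°.

≈ 38°N, 104°W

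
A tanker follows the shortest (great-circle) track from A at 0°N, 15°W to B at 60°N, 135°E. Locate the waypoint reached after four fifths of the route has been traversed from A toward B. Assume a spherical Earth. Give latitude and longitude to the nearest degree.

Write both endpoints as unit vectors p₁, p₂ with components (cos φ cos λ, cos φ sin λ, sin φ).
The central angle between the endpoints is δ = arccos(p₁·p₂) ≈ 2.019 rad (115.7°).
Interpolate at f = 4/5 with slerp weights a = sin((1−f)δ)/sin δ ≈ 0.436, b = sin(fδ)/sin δ ≈ 1.108.
p = a·p₁ + b·p₂ ≈ (0.029, 0.279, 0.960); φ = arcsin(p_z) ≈ 73.71°, λ = atan2(p_y, p_x) ≈ 84.04°.

≈ 74°N, 84°E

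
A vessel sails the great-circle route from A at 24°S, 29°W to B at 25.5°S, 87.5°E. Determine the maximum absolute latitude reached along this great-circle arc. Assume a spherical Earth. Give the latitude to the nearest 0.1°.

The great circle lies in the plane with unit normal n̂ = (p₁ × p₂)/|p₁ × p₂|.
Here n̂_z ≈ +0.752; the vertex latitude is φ_max = arccos|n̂_z| ≈ 41.2°.

≈ 41.2°S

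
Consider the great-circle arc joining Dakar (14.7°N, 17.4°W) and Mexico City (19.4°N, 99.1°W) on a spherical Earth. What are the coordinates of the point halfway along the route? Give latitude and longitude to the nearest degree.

Write both endpoints as unit vectors p₁, p₂ with components (cos φ cos λ, cos φ sin λ, sin φ).
The central angle between the endpoints is δ = arccos(p₁·p₂) ≈ 1.353 rad (77.5°).
Interpolate at f = 1/2 with slerp weights a = sin((1−f)δ)/sin δ ≈ 0.641, b = sin(fδ)/sin δ ≈ 0.641.
p = a·p₁ + b·p₂ ≈ (0.496, -0.783, 0.376); φ = arcsin(p_z) ≈ 22.07°, λ = atan2(p_y, p_x) ≈ -57.63°.

≈ 22°N, 58°W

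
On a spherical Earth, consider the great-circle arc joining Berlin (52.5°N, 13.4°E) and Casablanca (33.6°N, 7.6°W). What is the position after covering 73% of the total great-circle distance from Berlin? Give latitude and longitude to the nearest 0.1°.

≈ (39.0°N, 3.1°W)

Write both endpoints as unit vectors p₁, p₂ with components (cos φ cos λ, cos φ sin λ, sin φ).
The central angle between the endpoints is δ = arccos(p₁·p₂) ≈ 0.422 rad (24.2°).
Interpolate at f = 0.73 with slerp weights a = sin((1−f)δ)/sin δ ≈ 0.278, b = sin(fδ)/sin δ ≈ 0.740.
p = a·p₁ + b·p₂ ≈ (0.776, -0.042, 0.630); φ = arcsin(p_z) ≈ 39.04°, λ = atan2(p_y, p_x) ≈ -3.13°.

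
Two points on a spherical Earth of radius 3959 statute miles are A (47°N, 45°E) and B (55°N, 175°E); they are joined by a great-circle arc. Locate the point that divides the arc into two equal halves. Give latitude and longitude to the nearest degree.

Write both endpoints as unit vectors p₁, p₂ with components (cos φ cos λ, cos φ sin λ, sin φ).
The central angle between the endpoints is δ = arccos(p₁·p₂) ≈ 1.216 rad (69.7°).
Interpolate at f = 1/2 with slerp weights a = sin((1−f)δ)/sin δ ≈ 0.609, b = sin(fδ)/sin δ ≈ 0.609.
p = a·p₁ + b·p₂ ≈ (-0.054, 0.324, 0.944); φ = arcsin(p_z) ≈ 70.81°, λ = atan2(p_y, p_x) ≈ 99.51°.

≈ (71°N, 100°E)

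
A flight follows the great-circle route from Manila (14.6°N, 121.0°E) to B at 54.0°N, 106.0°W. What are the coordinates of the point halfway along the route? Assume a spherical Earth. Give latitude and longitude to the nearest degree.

≈ 56°N, 158°E

From cos δ = sin φ₁ sin φ₂ + cos φ₁ cos φ₂ cos Δλ, the central angle is δ ≈ 1.756 rad (100.6°).
Interpolate at f = 1/2 with slerp weights a = sin((1−f)δ)/sin δ ≈ 0.783, b = sin(fδ)/sin δ ≈ 0.783.
p = a·p₁ + b·p₂ ≈ (-0.517, 0.207, 0.831); φ = arcsin(p_z) ≈ 56.16°, λ = atan2(p_y, p_x) ≈ 158.18°.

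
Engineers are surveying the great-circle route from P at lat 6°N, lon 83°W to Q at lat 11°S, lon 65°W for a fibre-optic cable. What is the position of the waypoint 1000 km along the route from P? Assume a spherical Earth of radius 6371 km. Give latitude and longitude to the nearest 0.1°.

From cos δ = sin φ₁ sin φ₂ + cos φ₁ cos φ₂ cos Δλ, the central angle is δ ≈ 0.431 rad (24.7°). The total great-circle distance is δ·R ≈ 0.431 × 6371 ≈ 2746 km, so the target fraction is f = 1000/2746 ≈ 0.364.
Interpolate at f ≈ 0.364 with slerp weights a = sin((1−f)δ)/sin δ ≈ 0.648, b = sin(fδ)/sin δ ≈ 0.374.
p = a·p₁ + b·p₂ ≈ (0.234, -0.972, -0.004); φ = arcsin(p_z) ≈ -0.21°, λ = atan2(p_y, p_x) ≈ -76.48°.

≈ lat 0.2°S, lon 76.5°W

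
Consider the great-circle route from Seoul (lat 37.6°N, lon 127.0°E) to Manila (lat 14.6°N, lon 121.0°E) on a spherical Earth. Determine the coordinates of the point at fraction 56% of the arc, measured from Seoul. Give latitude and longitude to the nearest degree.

Write both endpoints as unit vectors p₁, p₂ with components (cos φ cos λ, cos φ sin λ, sin φ).
The central angle between the endpoints is δ = arccos(p₁·p₂) ≈ 0.412 rad (23.6°).
Interpolate at f = 0.56 with slerp weights a = sin((1−f)δ)/sin δ ≈ 0.450, b = sin(fδ)/sin δ ≈ 0.571.
p = a·p₁ + b·p₂ ≈ (-0.499, 0.759, 0.419); φ = arcsin(p_z) ≈ 24.75°, λ = atan2(p_y, p_x) ≈ 123.35°.

≈ lat 25°N, lon 123°E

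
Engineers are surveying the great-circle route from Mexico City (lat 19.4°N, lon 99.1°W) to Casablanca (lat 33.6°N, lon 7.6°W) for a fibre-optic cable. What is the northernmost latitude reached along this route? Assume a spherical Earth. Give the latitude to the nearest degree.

≈ 37°N

The great circle lies in the plane with unit normal n̂ = (p₁ × p₂)/|p₁ × p₂|.
Here n̂_z ≈ +0.796; the vertex latitude is φ_max = arccos|n̂_z| ≈ 37.2°.
Check via Clairaut: cos φ_max = |cos φ₁| · sin C = cos(19.4°)·sin(57.6°) ≈ 0.796, again giving ≈ 37.2°.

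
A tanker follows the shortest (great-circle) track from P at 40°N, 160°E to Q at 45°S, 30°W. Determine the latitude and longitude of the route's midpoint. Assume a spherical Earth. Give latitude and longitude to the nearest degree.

≈ 24°S, 140°W

Write both endpoints as unit vectors p₁, p₂ with components (cos φ cos λ, cos φ sin λ, sin φ).
The central angle between the endpoints is δ = arccos(p₁·p₂) ≈ 2.986 rad (171.1°).
Interpolate at f = 1/2 with slerp weights a = sin((1−f)δ)/sin δ ≈ 6.446, b = sin(fδ)/sin δ ≈ 6.446.
p = a·p₁ + b·p₂ ≈ (-0.693, -0.590, -0.415); φ = arcsin(p_z) ≈ -24.49°, λ = atan2(p_y, p_x) ≈ -139.57°.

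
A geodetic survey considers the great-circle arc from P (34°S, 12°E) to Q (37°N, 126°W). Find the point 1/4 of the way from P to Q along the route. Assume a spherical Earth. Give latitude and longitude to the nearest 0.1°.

Convert each endpoint to a unit vector on the sphere (x = cos φ cos λ, y = cos φ sin λ, z = sin φ).
The central angle between the endpoints is δ = arccos(p₁·p₂) ≈ 2.547 rad (146.0°).
Interpolate at f = 1/4 with slerp weights a = sin((1−f)δ)/sin δ ≈ 1.684, b = sin(fδ)/sin δ ≈ 1.062.
p = a·p₁ + b·p₂ ≈ (0.867, -0.396, -0.302); φ = arcsin(p_z) ≈ -17.61°, λ = atan2(p_y, p_x) ≈ -24.55°.

≈ (17.6°S, 24.5°W)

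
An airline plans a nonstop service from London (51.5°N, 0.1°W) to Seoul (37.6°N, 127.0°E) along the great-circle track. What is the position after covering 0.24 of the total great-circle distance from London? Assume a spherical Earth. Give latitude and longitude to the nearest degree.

≈ 64°N, 28°E

The haversine formula gives a central angle δ ≈ 1.390 rad (79.6°) between the endpoints.
Interpolate at f = 0.24 with slerp weights a = sin((1−f)δ)/sin δ ≈ 0.885, b = sin(fδ)/sin δ ≈ 0.333.
p = a·p₁ + b·p₂ ≈ (0.392, 0.210, 0.896); φ = arcsin(p_z) ≈ 63.59°, λ = atan2(p_y, p_x) ≈ 28.13°.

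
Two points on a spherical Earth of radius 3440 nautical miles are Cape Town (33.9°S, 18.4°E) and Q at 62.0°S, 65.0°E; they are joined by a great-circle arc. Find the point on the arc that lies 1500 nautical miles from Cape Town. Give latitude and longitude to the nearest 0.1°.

Write both endpoints as unit vectors p₁, p₂ with components (cos φ cos λ, cos φ sin λ, sin φ).
The central angle between the endpoints is δ = arccos(p₁·p₂) ≈ 0.707 rad (40.5°). The total great-circle distance is δ·R ≈ 0.707 × 3440 ≈ 2433 nmi, so the target fraction is f = 1500/2433 ≈ 0.617.
Interpolate at f ≈ 0.617 with slerp weights a = sin((1−f)δ)/sin δ ≈ 0.412, b = sin(fδ)/sin δ ≈ 0.650.
p = a·p₁ + b·p₂ ≈ (0.454, 0.385, -0.804); φ = arcsin(p_z) ≈ -53.51°, λ = atan2(p_y, p_x) ≈ 40.29°.

≈ 53.5°S, 40.3°E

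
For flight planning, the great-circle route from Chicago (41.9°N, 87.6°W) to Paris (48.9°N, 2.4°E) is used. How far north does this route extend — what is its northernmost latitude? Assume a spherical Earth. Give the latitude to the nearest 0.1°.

The great circle lies in the plane with unit normal n̂ = (p₁ × p₂)/|p₁ × p₂|.
Here n̂_z ≈ +0.566; the vertex latitude is φ_max = arccos|n̂_z| ≈ 55.5°.
Check via Clairaut: cos φ_max = |cos φ₁| · sin C = cos(41.9°)·sin(49.5°) ≈ 0.566, again giving ≈ 55.5°.

≈ 55.5°N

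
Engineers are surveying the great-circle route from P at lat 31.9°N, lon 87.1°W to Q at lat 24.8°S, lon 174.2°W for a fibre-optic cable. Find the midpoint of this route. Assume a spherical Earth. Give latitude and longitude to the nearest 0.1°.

≈ lat 4.9°N, lon 132.5°W

The haversine formula gives a central angle δ ≈ 1.754 rad (100.5°) between the endpoints.
Interpolate at f = 1/2 with slerp weights a = sin((1−f)δ)/sin δ ≈ 0.782, b = sin(fδ)/sin δ ≈ 0.782.
p = a·p₁ + b·p₂ ≈ (-0.673, -0.735, 0.085); φ = arcsin(p_z) ≈ 4.89°, λ = atan2(p_y, p_x) ≈ -132.47°.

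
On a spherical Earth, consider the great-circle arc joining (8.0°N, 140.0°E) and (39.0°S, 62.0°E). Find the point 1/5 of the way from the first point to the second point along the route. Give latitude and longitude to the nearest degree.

Write both endpoints as unit vectors p₁, p₂ with components (cos φ cos λ, cos φ sin λ, sin φ).
The central angle between the endpoints is δ = arccos(p₁·p₂) ≈ 1.498 rad (85.8°).
Interpolate at f = 1/5 with slerp weights a = sin((1−f)δ)/sin δ ≈ 0.934, b = sin(fδ)/sin δ ≈ 0.296.
p = a·p₁ + b·p₂ ≈ (-0.601, 0.798, -0.056); φ = arcsin(p_z) ≈ -3.23°, λ = atan2(p_y, p_x) ≈ 126.98°.

≈ (3°S, 127°E)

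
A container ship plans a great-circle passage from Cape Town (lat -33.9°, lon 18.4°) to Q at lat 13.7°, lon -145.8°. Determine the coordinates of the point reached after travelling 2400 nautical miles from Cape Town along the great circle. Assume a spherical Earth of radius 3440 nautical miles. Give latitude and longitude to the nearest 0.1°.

Write both endpoints as unit vectors p₁, p₂ with components (cos φ cos λ, cos φ sin λ, sin φ).
The central angle between the endpoints is δ = arccos(p₁·p₂) ≈ 2.709 rad (155.2°). The total great-circle distance is δ·R ≈ 2.709 × 3440 ≈ 9320 nmi, so the target fraction is f = 2400/9320 ≈ 0.258.
Interpolate at f ≈ 0.258 with slerp weights a = sin((1−f)δ)/sin δ ≈ 2.159, b = sin(fδ)/sin δ ≈ 1.534.
p = a·p₁ + b·p₂ ≈ (0.468, -0.272, -0.841); φ = arcsin(p_z) ≈ -57.23°, λ = atan2(p_y, p_x) ≈ -30.15°.

≈ lat -57.2°, lon -30.2°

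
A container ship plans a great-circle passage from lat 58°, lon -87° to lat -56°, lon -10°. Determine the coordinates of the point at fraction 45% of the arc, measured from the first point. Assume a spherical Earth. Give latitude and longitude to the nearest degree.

≈ lat 7°, lon -50°

From cos δ = sin φ₁ sin φ₂ + cos φ₁ cos φ₂ cos Δλ, the central angle is δ ≈ 2.261 rad (129.5°).
Interpolate at f = 0.45 with slerp weights a = sin((1−f)δ)/sin δ ≈ 1.228, b = sin(fδ)/sin δ ≈ 1.103.
p = a·p₁ + b·p₂ ≈ (0.641, -0.757, 0.127); φ = arcsin(p_z) ≈ 7.28°, λ = atan2(p_y, p_x) ≈ -49.72°.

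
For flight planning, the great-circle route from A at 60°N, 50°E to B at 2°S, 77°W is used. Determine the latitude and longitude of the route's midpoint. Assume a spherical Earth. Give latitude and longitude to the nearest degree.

≈ 46°N, 47°W

Write both endpoints as unit vectors p₁, p₂ with components (cos φ cos λ, cos φ sin λ, sin φ).
The central angle between the endpoints is δ = arccos(p₁·p₂) ≈ 1.908 rad (109.3°).
Interpolate at f = 1/2 with slerp weights a = sin((1−f)δ)/sin δ ≈ 0.864, b = sin(fδ)/sin δ ≈ 0.864.
p = a·p₁ + b·p₂ ≈ (0.472, -0.511, 0.718); φ = arcsin(p_z) ≈ 45.93°, λ = atan2(p_y, p_x) ≈ -47.24°.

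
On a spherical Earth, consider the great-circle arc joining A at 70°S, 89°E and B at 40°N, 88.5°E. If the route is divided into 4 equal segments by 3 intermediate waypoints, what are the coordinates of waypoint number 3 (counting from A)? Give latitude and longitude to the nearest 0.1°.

≈ 12.5°N, 88.6°E

Convert each endpoint to a unit vector on the sphere (x = cos φ cos λ, y = cos φ sin λ, z = sin φ).
The central angle between the endpoints is δ = arccos(p₁·p₂) ≈ 1.920 rad (110.0°).
Interpolate at f = 3/4 with slerp weights a = sin((1−f)δ)/sin δ ≈ 0.491, b = sin(fδ)/sin δ ≈ 1.055.
p = a·p₁ + b·p₂ ≈ (0.024, 0.976, 0.216); φ = arcsin(p_z) ≈ 12.50°, λ = atan2(p_y, p_x) ≈ 88.59°.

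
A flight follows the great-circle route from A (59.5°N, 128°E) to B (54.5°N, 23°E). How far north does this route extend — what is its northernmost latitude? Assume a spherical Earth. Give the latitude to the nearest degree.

≈ 69°N

The great circle lies in the plane with unit normal n̂ = (p₁ × p₂)/|p₁ × p₂|.
Here n̂_z ≈ -0.365; the vertex latitude is φ_max = arccos|n̂_z| ≈ 68.6°.
Check via Clairaut: cos φ_max = |cos φ₁| · sin C = cos(59.5°)·sin(45.9°) ≈ 0.365, again giving ≈ 68.6°.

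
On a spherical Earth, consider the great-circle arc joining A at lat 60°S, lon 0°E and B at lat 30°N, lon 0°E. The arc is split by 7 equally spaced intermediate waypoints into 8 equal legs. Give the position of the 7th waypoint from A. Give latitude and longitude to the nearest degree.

Convert each endpoint to a unit vector on the sphere (x = cos φ cos λ, y = cos φ sin λ, z = sin φ).
The central angle between the endpoints is δ = arccos(p₁·p₂) ≈ 1.571 rad (90.0°).
Interpolate at f = 7/8 with slerp weights a = sin((1−f)δ)/sin δ ≈ 0.195, b = sin(fδ)/sin δ ≈ 0.981.
p = a·p₁ + b·p₂ ≈ (0.947, 0.000, 0.321); φ = arcsin(p_z) ≈ 18.75°, λ = atan2(p_y, p_x) ≈ 0.00°.

≈ lat 19°N, lon 0°E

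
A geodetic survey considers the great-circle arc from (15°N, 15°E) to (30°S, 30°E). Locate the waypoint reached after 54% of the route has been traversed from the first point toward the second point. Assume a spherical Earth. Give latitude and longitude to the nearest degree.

≈ (9°S, 23°E)

Write both endpoints as unit vectors p₁, p₂ with components (cos φ cos λ, cos φ sin λ, sin φ).
The central angle between the endpoints is δ = arccos(p₁·p₂) ≈ 0.825 rad (47.3°).
Interpolate at f = 0.54 with slerp weights a = sin((1−f)δ)/sin δ ≈ 0.504, b = sin(fδ)/sin δ ≈ 0.587.
p = a·p₁ + b·p₂ ≈ (0.911, 0.380, -0.163); φ = arcsin(p_z) ≈ -9.37°, λ = atan2(p_y, p_x) ≈ 22.66°.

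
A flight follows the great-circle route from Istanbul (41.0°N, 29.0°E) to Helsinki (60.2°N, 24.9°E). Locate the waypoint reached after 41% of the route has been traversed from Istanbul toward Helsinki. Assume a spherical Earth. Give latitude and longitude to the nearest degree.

From cos δ = sin φ₁ sin φ₂ + cos φ₁ cos φ₂ cos Δλ, the central angle is δ ≈ 0.338 rad (19.4°).
Interpolate at f = 0.41 with slerp weights a = sin((1−f)δ)/sin δ ≈ 0.597, b = sin(fδ)/sin δ ≈ 0.417.
p = a·p₁ + b·p₂ ≈ (0.582, 0.306, 0.753); φ = arcsin(p_z) ≈ 48.89°, λ = atan2(p_y, p_x) ≈ 27.71°.

≈ (49°N, 28°E)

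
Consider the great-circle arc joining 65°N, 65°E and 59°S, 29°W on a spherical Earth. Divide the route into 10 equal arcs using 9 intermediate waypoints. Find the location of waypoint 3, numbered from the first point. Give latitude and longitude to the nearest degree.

≈ 31°N, 23°E

Write both endpoints as unit vectors p₁, p₂ with components (cos φ cos λ, cos φ sin λ, sin φ).
The central angle between the endpoints is δ = arccos(p₁·p₂) ≈ 2.485 rad (142.4°).
Interpolate at f = 3/10 with slerp weights a = sin((1−f)δ)/sin δ ≈ 1.615, b = sin(fδ)/sin δ ≈ 1.111.
p = a·p₁ + b·p₂ ≈ (0.789, 0.341, 0.511); φ = arcsin(p_z) ≈ 30.74°, λ = atan2(p_y, p_x) ≈ 23.38°.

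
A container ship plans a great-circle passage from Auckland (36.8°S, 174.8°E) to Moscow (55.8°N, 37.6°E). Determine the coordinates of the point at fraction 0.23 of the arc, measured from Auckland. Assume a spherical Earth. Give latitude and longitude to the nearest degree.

Convert each endpoint to a unit vector on the sphere (x = cos φ cos λ, y = cos φ sin λ, z = sin φ).
The central angle between the endpoints is δ = arccos(p₁·p₂) ≈ 2.542 rad (145.7°).
Interpolate at f = 0.23 with slerp weights a = sin((1−f)δ)/sin δ ≈ 1.642, b = sin(fδ)/sin δ ≈ 0.978.
p = a·p₁ + b·p₂ ≈ (-0.873, 0.455, -0.174); φ = arcsin(p_z) ≈ -10.03°, λ = atan2(p_y, p_x) ≈ 152.50°.

≈ (10°S, 153°E)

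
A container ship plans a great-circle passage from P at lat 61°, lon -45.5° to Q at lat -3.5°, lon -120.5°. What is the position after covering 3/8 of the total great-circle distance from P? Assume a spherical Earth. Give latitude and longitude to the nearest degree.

≈ lat 42°, lon -90°

Write both endpoints as unit vectors p₁, p₂ with components (cos φ cos λ, cos φ sin λ, sin φ).
The central angle between the endpoints is δ = arccos(p₁·p₂) ≈ 1.499 rad (85.9°).
Interpolate at f = 3/8 with slerp weights a = sin((1−f)δ)/sin δ ≈ 0.808, b = sin(fδ)/sin δ ≈ 0.534.
p = a·p₁ + b·p₂ ≈ (0.004, -0.739, 0.674); φ = arcsin(p_z) ≈ 42.37°, λ = atan2(p_y, p_x) ≈ -89.71°.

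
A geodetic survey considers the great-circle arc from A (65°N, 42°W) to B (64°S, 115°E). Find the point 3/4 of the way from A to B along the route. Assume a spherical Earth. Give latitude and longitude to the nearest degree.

Convert each endpoint to a unit vector on the sphere (x = cos φ cos λ, y = cos φ sin λ, z = sin φ).
The central angle between the endpoints is δ = arccos(p₁·p₂) ≈ 2.969 rad (170.1°).
Interpolate at f = 3/4 with slerp weights a = sin((1−f)δ)/sin δ ≈ 3.933, b = sin(fδ)/sin δ ≈ 4.611.
p = a·p₁ + b·p₂ ≈ (0.381, 0.720, -0.580); φ = arcsin(p_z) ≈ -35.47°, λ = atan2(p_y, p_x) ≈ 62.12°.

≈ (35°S, 62°E)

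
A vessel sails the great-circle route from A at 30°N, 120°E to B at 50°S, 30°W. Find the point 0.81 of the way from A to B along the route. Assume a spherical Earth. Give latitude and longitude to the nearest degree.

≈ 56°S, 17°E

From cos δ = sin φ₁ sin φ₂ + cos φ₁ cos φ₂ cos Δλ, the central angle is δ ≈ 2.616 rad (149.9°).
Interpolate at f = 0.81 with slerp weights a = sin((1−f)δ)/sin δ ≈ 0.951, b = sin(fδ)/sin δ ≈ 1.701.
p = a·p₁ + b·p₂ ≈ (0.535, 0.166, -0.828); φ = arcsin(p_z) ≈ -55.90°, λ = atan2(p_y, p_x) ≈ 17.24°.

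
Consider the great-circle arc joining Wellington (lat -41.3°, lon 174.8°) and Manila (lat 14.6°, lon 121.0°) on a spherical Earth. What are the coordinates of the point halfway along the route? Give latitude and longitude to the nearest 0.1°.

≈ lat -14.9°, lon 144.2°

Write both endpoints as unit vectors p₁, p₂ with components (cos φ cos λ, cos φ sin λ, sin φ).
The central angle between the endpoints is δ = arccos(p₁·p₂) ≈ 1.305 rad (74.8°).
Interpolate at f = 1/2 with slerp weights a = sin((1−f)δ)/sin δ ≈ 0.629, b = sin(fδ)/sin δ ≈ 0.629.
p = a·p₁ + b·p₂ ≈ (-0.784, 0.565, -0.257); φ = arcsin(p_z) ≈ -14.87°, λ = atan2(p_y, p_x) ≈ 144.24°.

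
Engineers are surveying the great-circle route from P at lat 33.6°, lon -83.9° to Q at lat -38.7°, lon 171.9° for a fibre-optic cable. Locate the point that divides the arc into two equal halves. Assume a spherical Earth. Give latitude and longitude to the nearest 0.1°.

≈ lat -4.1°, lon -133.6°

Convert each endpoint to a unit vector on the sphere (x = cos φ cos λ, y = cos φ sin λ, z = sin φ).
The central angle between the endpoints is δ = arccos(p₁·p₂) ≈ 2.101 rad (120.4°).
Interpolate at f = 1/2 with slerp weights a = sin((1−f)δ)/sin δ ≈ 1.006, b = sin(fδ)/sin δ ≈ 1.006.
p = a·p₁ + b·p₂ ≈ (-0.688, -0.722, -0.072); φ = arcsin(p_z) ≈ -4.14°, λ = atan2(p_y, p_x) ≈ -133.61°.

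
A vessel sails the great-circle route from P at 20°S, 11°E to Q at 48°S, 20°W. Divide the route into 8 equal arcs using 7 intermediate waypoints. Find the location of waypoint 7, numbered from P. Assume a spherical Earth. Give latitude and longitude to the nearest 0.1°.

≈ 45.0°S, 14.7°W

The haversine formula gives a central angle δ ≈ 0.655 rad (37.5°) between the endpoints.
Interpolate at f = 7/8 with slerp weights a = sin((1−f)δ)/sin δ ≈ 0.134, b = sin(fδ)/sin δ ≈ 0.890.
p = a·p₁ + b·p₂ ≈ (0.684, -0.180, -0.707); φ = arcsin(p_z) ≈ -45.03°, λ = atan2(p_y, p_x) ≈ -14.73°.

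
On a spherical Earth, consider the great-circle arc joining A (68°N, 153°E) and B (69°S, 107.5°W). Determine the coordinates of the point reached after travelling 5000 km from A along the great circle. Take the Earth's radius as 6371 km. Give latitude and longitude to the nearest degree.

Write both endpoints as unit vectors p₁, p₂ with components (cos φ cos λ, cos φ sin λ, sin φ).
The central angle between the endpoints is δ = arccos(p₁·p₂) ≈ 2.663 rad (152.6°). The total great-circle distance is δ·R ≈ 2.663 × 6371 ≈ 16968 km, so the target fraction is f = 5000/16968 ≈ 0.295.
Interpolate at f ≈ 0.295 with slerp weights a = sin((1−f)δ)/sin δ ≈ 2.070, b = sin(fδ)/sin δ ≈ 1.535.
p = a·p₁ + b·p₂ ≈ (-0.857, -0.173, 0.486); φ = arcsin(p_z) ≈ 29.11°, λ = atan2(p_y, p_x) ≈ -168.61°.

≈ (29°N, 169°W)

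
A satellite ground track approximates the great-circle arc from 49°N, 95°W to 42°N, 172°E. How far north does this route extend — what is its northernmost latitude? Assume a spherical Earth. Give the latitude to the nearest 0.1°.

The great circle lies in the plane with unit normal n̂ = (p₁ × p₂)/|p₁ × p₂|.
Here n̂_z ≈ -0.555; the vertex latitude is φ_max = arccos|n̂_z| ≈ 56.3°.

≈ 56.3°N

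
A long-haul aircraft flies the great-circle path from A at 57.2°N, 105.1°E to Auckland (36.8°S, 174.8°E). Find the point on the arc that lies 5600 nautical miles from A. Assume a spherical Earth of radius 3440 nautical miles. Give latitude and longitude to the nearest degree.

≈ 22°S, 165°E

Convert each endpoint to a unit vector on the sphere (x = cos φ cos λ, y = cos φ sin λ, z = sin φ).
The central angle between the endpoints is δ = arccos(p₁·p₂) ≈ 1.932 rad (110.7°). The total great-circle distance is δ·R ≈ 1.932 × 3440 ≈ 6645 nmi, so the target fraction is f = 5600/6645 ≈ 0.843.
Interpolate at f ≈ 0.843 with slerp weights a = sin((1−f)δ)/sin δ ≈ 0.320, b = sin(fδ)/sin δ ≈ 1.067.
p = a·p₁ + b·p₂ ≈ (-0.896, 0.245, -0.371); φ = arcsin(p_z) ≈ -21.75°, λ = atan2(p_y, p_x) ≈ 164.73°.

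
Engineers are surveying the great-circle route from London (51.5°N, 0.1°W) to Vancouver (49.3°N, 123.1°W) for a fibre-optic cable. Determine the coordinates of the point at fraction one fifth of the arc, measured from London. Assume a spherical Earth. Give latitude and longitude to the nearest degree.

≈ (62°N, 17°W)

The haversine formula gives a central angle δ ≈ 1.189 rad (68.1°) between the endpoints.
Interpolate at f = 1/5 with slerp weights a = sin((1−f)δ)/sin δ ≈ 0.877, b = sin(fδ)/sin δ ≈ 0.254.
p = a·p₁ + b·p₂ ≈ (0.456, -0.140, 0.879); φ = arcsin(p_z) ≈ 61.53°, λ = atan2(p_y, p_x) ≈ -17.04°.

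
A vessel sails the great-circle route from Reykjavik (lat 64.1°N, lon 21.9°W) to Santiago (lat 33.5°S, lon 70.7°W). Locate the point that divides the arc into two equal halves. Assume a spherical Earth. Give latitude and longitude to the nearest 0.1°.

Convert each endpoint to a unit vector on the sphere (x = cos φ cos λ, y = cos φ sin λ, z = sin φ).
The central angle between the endpoints is δ = arccos(p₁·p₂) ≈ 1.830 rad (104.9°).
Interpolate at f = 1/2 with slerp weights a = sin((1−f)δ)/sin δ ≈ 0.820, b = sin(fδ)/sin δ ≈ 0.820.
p = a·p₁ + b·p₂ ≈ (0.558, -0.779, 0.285); φ = arcsin(p_z) ≈ 16.56°, λ = atan2(p_y, p_x) ≈ -54.37°.

≈ lat 16.6°N, lon 54.4°W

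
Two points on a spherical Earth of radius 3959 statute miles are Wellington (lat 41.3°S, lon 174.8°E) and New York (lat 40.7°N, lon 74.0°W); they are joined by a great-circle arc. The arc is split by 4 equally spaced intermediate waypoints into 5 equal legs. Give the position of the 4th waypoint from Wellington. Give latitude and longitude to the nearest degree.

From cos δ = sin φ₁ sin φ₂ + cos φ₁ cos φ₂ cos Δλ, the central angle is δ ≈ 2.261 rad (129.5°).
Interpolate at f = 4/5 with slerp weights a = sin((1−f)δ)/sin δ ≈ 0.566, b = sin(fδ)/sin δ ≈ 1.260.
p = a·p₁ + b·p₂ ≈ (-0.160, -0.880, 0.448); φ = arcsin(p_z) ≈ 26.60°, λ = atan2(p_y, p_x) ≈ -100.34°.

≈ lat 27°N, lon 100°W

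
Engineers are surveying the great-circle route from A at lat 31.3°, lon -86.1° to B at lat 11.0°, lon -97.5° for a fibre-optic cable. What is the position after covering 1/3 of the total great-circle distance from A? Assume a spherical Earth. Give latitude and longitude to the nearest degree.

≈ lat 25°, lon -90°

Convert each endpoint to a unit vector on the sphere (x = cos φ cos λ, y = cos φ sin λ, z = sin φ).
The central angle between the endpoints is δ = arccos(p₁·p₂) ≈ 0.399 rad (22.9°).
Interpolate at f = 1/3 with slerp weights a = sin((1−f)δ)/sin δ ≈ 0.677, b = sin(fδ)/sin δ ≈ 0.341.
p = a·p₁ + b·p₂ ≈ (-0.004, -0.909, 0.417); φ = arcsin(p_z) ≈ 24.62°, λ = atan2(p_y, p_x) ≈ -90.28°.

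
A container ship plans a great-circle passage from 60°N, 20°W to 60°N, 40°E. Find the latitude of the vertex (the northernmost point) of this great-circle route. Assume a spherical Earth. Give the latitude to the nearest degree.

≈ 63°N

The great circle lies in the plane with unit normal n̂ = (p₁ × p₂)/|p₁ × p₂|.
Here n̂_z ≈ +0.447; the vertex latitude is φ_max = arccos|n̂_z| ≈ 63.4°.
Check via Clairaut: cos φ_max = |cos φ₁| · sin C = cos(60.0°)·sin(63.4°) ≈ 0.447, again giving ≈ 63.4°.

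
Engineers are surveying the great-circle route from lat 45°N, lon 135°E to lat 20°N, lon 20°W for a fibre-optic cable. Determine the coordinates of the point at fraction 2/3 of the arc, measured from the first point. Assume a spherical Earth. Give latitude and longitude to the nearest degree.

≈ lat 54°N, lon 1°W

Convert each endpoint to a unit vector on the sphere (x = cos φ cos λ, y = cos φ sin λ, z = sin φ).
The central angle between the endpoints is δ = arccos(p₁·p₂) ≈ 1.939 rad (111.1°).
Interpolate at f = 2/3 with slerp weights a = sin((1−f)δ)/sin δ ≈ 0.646, b = sin(fδ)/sin δ ≈ 1.031.
p = a·p₁ + b·p₂ ≈ (0.587, -0.008, 0.809); φ = arcsin(p_z) ≈ 54.02°, λ = atan2(p_y, p_x) ≈ -0.82°.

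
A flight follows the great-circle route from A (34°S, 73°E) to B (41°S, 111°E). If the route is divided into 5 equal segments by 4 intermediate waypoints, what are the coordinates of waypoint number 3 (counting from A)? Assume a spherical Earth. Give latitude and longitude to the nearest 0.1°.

≈ (39.7°S, 95.0°E)

Write both endpoints as unit vectors p₁, p₂ with components (cos φ cos λ, cos φ sin λ, sin φ).
The central angle between the endpoints is δ = arccos(p₁·p₂) ≈ 0.536 rad (30.7°).
Interpolate at f = 3/5 with slerp weights a = sin((1−f)δ)/sin δ ≈ 0.417, b = sin(fδ)/sin δ ≈ 0.619.
p = a·p₁ + b·p₂ ≈ (-0.066, 0.766, -0.639); φ = arcsin(p_z) ≈ -39.72°, λ = atan2(p_y, p_x) ≈ 94.95°.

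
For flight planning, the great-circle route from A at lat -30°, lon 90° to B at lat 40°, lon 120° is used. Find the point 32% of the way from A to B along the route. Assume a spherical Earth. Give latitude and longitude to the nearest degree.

Convert each endpoint to a unit vector on the sphere (x = cos φ cos λ, y = cos φ sin λ, z = sin φ).
The central angle between the endpoints is δ = arccos(p₁·p₂) ≈ 1.315 rad (75.3°).
Interpolate at f = 0.32 with slerp weights a = sin((1−f)δ)/sin δ ≈ 0.806, b = sin(fδ)/sin δ ≈ 0.422.
p = a·p₁ + b·p₂ ≈ (-0.162, 0.978, -0.132); φ = arcsin(p_z) ≈ -7.56°, λ = atan2(p_y, p_x) ≈ 99.39°.

≈ lat -8°, lon 99°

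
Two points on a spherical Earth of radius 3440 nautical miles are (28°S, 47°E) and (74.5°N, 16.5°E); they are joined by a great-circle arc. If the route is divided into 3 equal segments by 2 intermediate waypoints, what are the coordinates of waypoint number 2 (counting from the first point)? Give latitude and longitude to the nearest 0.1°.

≈ (41.0°N, 37.0°E)

Write both endpoints as unit vectors p₁, p₂ with components (cos φ cos λ, cos φ sin λ, sin φ).
The central angle between the endpoints is δ = arccos(p₁·p₂) ≈ 1.823 rad (104.4°).
Interpolate at f = 2/3 with slerp weights a = sin((1−f)δ)/sin δ ≈ 0.589, b = sin(fδ)/sin δ ≈ 0.968.
p = a·p₁ + b·p₂ ≈ (0.603, 0.454, 0.656); φ = arcsin(p_z) ≈ 40.99°, λ = atan2(p_y, p_x) ≈ 36.98°.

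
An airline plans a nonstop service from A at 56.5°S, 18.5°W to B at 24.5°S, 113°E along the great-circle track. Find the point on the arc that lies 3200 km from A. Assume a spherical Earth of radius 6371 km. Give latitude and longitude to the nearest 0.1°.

Convert each endpoint to a unit vector on the sphere (x = cos φ cos λ, y = cos φ sin λ, z = sin φ).
The central angle between the endpoints is δ = arccos(p₁·p₂) ≈ 1.558 rad (89.3°). The total great-circle distance is δ·R ≈ 1.558 × 6371 ≈ 9925 km, so the target fraction is f = 3200/9925 ≈ 0.322.
Interpolate at f ≈ 0.322 with slerp weights a = sin((1−f)δ)/sin δ ≈ 0.870, b = sin(fδ)/sin δ ≈ 0.481.
p = a·p₁ + b·p₂ ≈ (0.284, 0.251, -0.925); φ = arcsin(p_z) ≈ -67.72°, λ = atan2(p_y, p_x) ≈ 41.43°.

≈ 67.7°S, 41.4°E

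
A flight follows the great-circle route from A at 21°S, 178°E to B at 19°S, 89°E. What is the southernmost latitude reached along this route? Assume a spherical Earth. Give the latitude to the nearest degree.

The great circle lies in the plane with unit normal n̂ = (p₁ × p₂)/|p₁ × p₂|.
Here n̂_z ≈ -0.890; the vertex latitude is φ_max = arccos|n̂_z| ≈ 27.1°.
Check via Clairaut: cos φ_max = |cos φ₁| · sin C = cos(21.0°)·sin(107.5°) ≈ 0.890, again giving ≈ 27.1°.

≈ 27°S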